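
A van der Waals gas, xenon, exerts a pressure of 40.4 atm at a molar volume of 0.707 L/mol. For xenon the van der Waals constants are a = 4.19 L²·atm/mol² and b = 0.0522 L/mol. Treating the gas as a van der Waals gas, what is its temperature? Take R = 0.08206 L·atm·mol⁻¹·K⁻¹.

T ≈ 389.3 K

T = (P + a/V_m²)(V_m − b)/R
P + a/V_m² = 40.4 + 4.19/(0.707)² = 48.783 atm
V_m − b = 0.707 − 0.0522 = 0.65480 L/mol
T = (48.783)(0.65480)/0.08206 = 389.3 K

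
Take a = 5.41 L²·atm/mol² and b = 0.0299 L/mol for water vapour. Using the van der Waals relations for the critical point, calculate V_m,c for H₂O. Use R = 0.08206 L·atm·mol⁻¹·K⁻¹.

V_m,c ≈ 0.08970 L/mol

For a van der Waals gas, V_m,c = 3b.
V_m,c = 3×0.0299 = 0.08970 L/mol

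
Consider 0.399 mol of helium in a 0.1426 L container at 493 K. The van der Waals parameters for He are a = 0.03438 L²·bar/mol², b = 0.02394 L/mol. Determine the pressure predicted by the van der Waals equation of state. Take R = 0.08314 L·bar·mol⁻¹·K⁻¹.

P ≈ 122.7 bar

P = nRT/(V − nb) − a n²/V²
nRT/(V − nb) = (0.399)(0.08314)(493)/(0.1426 − 0.399×0.02394) = 16.354/0.13305 = 122.92 bar
a n²/V² = (0.03438)(0.399)²/(0.1426)² = 0.26916 bar
P = 122.92 − 0.26916 = 122.7 bar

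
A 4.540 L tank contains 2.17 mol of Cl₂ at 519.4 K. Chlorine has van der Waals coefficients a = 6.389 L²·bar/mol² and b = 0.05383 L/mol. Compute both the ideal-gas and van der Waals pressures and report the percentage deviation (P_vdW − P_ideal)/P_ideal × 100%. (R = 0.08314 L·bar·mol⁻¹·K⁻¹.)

-4.43 %

Ideal: P_ideal = nRT/V = (2.17)(0.08314)(519.4)/4.540 = 20.6403 bar
vdW: P = nRT/(V − nb) − a n²/V² = 93.7069/4.42319 − 30.0852/20.6116 = 21.1854 − 1.45962 = 19.7258 bar
% deviation = (19.7258 − 20.6403)/20.6403 × 100% = -4.43%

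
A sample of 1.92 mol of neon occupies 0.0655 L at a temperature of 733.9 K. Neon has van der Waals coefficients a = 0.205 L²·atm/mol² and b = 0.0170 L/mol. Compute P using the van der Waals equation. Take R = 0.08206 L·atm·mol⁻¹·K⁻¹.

P ≈ 3343 atm

P = nRT/(V − nb) − a n²/V²
nRT/(V − nb) = (1.92)(0.08206)(733.9)/(0.0655 − 1.92×0.0170) = 115.63/0.032860 = 3518.9 atm
a n²/V² = (0.205)(1.92)²/(0.0655)² = 176.15 atm
P = 3518.9 − 176.15 = 3343 atm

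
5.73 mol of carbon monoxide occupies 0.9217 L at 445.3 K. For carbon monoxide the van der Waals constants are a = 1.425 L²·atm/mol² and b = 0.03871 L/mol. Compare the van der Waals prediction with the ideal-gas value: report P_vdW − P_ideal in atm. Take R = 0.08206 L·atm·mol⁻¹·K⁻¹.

ΔP ≈ 16.92 atm

Ideal: P_ideal = nRT/V = (5.73)(0.08206)(445.3)/0.9217 = 227.169 atm
vdW: P = nRT/(V − nb) − a n²/V² = 209.382/0.699892 − 46.7869/0.849531 = 299.163 − 55.0738 = 244.089 atm
ΔP = 244.089 − 227.169 = 16.92 atm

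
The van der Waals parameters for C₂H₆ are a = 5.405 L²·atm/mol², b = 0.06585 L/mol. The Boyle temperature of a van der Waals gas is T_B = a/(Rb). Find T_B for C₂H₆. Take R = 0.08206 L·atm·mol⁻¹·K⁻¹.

For a van der Waals gas the second virial coefficient B₂ = b − a/(RT) vanishes at T_B = a/(Rb).
T_B = 5.405/(0.08206×0.06585) = 5.405/0.0054037 = 1000 K

T_B ≈ 1000 K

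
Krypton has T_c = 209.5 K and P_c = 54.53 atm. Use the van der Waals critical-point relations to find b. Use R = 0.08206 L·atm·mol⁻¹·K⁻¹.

From T_c = 8a/(27Rb) and P_c = a/(27b²): b = R T_c/(8 P_c).
b = (0.08206)(209.5)/(8×54.53) = 17.192/436.24 = 0.03941 L/mol

b ≈ 0.03941 L/mol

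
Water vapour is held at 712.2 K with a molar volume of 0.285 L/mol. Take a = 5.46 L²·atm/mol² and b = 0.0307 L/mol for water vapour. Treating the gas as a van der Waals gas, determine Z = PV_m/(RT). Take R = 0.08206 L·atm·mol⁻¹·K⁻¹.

P = RT/(V_m − b) − a/V_m² = (0.08206)(712.2)/(0.285 − 0.0307) − 5.46/(0.285)²
  = 58.443/0.25430 − 67.221 = 229.82 − 67.221 = 162.60 atm
Z = PV_m/(RT) = (162.60)(0.285)/((0.08206)(712.2)) = 46.341/58.443 = 0.7929

Z ≈ 0.7929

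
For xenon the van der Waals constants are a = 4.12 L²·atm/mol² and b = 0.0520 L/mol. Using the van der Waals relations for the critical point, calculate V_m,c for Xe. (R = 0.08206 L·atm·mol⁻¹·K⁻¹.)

For a van der Waals gas, V_m,c = 3b.
V_m,c = 3×0.0520 = 0.1560 L/mol

V_m,c ≈ 0.1560 L/mol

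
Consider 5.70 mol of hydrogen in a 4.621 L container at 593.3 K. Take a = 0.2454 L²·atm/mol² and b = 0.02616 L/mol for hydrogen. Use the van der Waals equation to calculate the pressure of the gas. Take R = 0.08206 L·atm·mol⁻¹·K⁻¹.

P = nRT/(V − nb) − a n²/V²
nRT/(V − nb) = (5.70)(0.08206)(593.3)/(4.621 − 5.70×0.02616) = 277.51/4.4719 = 62.056 atm
a n²/V² = (0.2454)(5.70)²/(4.621)² = 0.37338 atm
P = 62.056 − 0.37338 = 61.68 atm

P ≈ 61.68 atm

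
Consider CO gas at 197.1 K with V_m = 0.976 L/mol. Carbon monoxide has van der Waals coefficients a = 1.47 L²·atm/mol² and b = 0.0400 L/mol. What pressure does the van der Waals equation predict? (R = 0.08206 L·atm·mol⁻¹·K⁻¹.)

P ≈ 15.74 atm

P = RT/(V_m − b) − a/V_m²
RT/(V_m − b) = (0.08206)(197.1)/(0.976 − 0.0400) = 16.174/0.93600 = 17.280 atm
a/V_m² = 1.47/(0.976)² = 1.5432 atm
P = 17.280 − 1.5432 = 15.74 atm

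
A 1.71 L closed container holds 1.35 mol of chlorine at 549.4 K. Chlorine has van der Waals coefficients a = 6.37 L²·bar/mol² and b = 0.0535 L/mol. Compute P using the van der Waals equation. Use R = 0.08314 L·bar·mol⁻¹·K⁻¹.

P = nRT/(V − nb) − a n²/V²
nRT/(V − nb) = (1.35)(0.08314)(549.4)/(1.71 − 1.35×0.0535) = 61.664/1.6378 = 37.651 bar
a n²/V² = (6.37)(1.35)²/(1.71)² = 3.9702 bar
P = 37.651 − 3.9702 = 33.68 bar

P ≈ 33.68 bar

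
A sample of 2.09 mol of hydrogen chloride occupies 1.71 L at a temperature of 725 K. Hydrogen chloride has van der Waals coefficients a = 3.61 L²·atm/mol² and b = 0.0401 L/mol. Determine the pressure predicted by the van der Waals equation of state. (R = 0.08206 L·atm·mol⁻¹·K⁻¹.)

P = nRT/(V − nb) − a n²/V²
nRT/(V − nb) = (2.09)(0.08206)(725)/(1.71 − 2.09×0.0401) = 124.34/1.6262 = 76.460 atm
a n²/V² = (3.61)(2.09)²/(1.71)² = 5.3927 atm
P = 76.460 − 5.3927 = 71.07 atm

P ≈ 71.07 atm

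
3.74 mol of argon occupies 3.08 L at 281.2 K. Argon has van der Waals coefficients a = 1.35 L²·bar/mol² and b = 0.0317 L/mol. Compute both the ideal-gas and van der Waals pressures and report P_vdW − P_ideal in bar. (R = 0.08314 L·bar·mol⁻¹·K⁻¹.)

Ideal: P_ideal = nRT/V = (3.74)(0.08314)(281.2)/3.08 = 28.3887 bar
vdW: P = nRT/(V − nb) − a n²/V² = 87.4373/2.96144 − 18.8833/9.48640 = 29.5253 − 1.99057 = 27.5347 bar
ΔP = 27.5347 − 28.3887 = -0.854 bar

ΔP ≈ -0.854 bar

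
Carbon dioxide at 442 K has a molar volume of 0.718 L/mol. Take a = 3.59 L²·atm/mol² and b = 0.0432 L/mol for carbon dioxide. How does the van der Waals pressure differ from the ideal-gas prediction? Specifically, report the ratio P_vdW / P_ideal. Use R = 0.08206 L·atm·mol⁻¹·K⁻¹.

Ideal: P_ideal = RT/V_m = (0.08206)(442)/0.718 = 50.5160 atm
vdW: P = RT/(V_m − b) − a/V_m² = 36.2705/0.674800 − 3.59/0.515524 = 53.7500 − 6.96379 = 46.7862 atm
Ratio = 46.7862/50.5160 = 0.9262

P_vdW / P_ideal ≈ 0.9262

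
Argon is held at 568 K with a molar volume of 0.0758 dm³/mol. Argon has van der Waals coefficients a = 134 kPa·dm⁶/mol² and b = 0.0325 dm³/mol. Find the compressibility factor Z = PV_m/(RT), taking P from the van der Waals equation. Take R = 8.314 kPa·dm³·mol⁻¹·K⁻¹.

P = RT/(V_m − b) − a/V_m² = (8.314)(568)/(0.0758 − 0.0325) − 134/(0.0758)²
  = 4722.4/0.043300 − 23322 = 109062 − 23322 = 85740 kPa
Z = PV_m/(RT) = (85740)(0.0758)/((8.314)(568)) = 6499.1/4722.4 = 1.376

Z ≈ 1.376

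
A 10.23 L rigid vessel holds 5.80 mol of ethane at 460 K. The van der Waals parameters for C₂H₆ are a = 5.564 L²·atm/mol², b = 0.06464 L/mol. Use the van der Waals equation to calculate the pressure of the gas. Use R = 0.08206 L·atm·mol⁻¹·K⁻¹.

P ≈ 20.43 atm

P = nRT/(V − nb) − a n²/V²
nRT/(V − nb) = (5.80)(0.08206)(460)/(10.23 − 5.80×0.06464) = 218.94/9.8551 = 22.216 atm
a n²/V² = (5.564)(5.80)²/(10.23)² = 1.7885 atm
P = 22.216 − 1.7885 = 20.43 atm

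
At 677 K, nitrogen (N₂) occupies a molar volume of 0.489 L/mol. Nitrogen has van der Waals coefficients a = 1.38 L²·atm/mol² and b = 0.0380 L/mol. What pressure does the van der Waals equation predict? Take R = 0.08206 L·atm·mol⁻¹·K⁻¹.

P = RT/(V_m − b) − a/V_m²
RT/(V_m − b) = (0.08206)(677)/(0.489 − 0.0380) = 55.555/0.45100 = 123.18 atm
a/V_m² = 1.38/(0.489)² = 5.7711 atm
P = 123.18 − 5.7711 = 117.4 atm

P ≈ 117.4 atm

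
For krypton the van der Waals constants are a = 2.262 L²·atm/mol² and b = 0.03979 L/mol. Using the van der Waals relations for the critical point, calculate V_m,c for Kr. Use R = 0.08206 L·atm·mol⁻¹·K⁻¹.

For a van der Waals gas, V_m,c = 3b.
V_m,c = 3×0.03979 = 0.1194 L/mol

V_m,c ≈ 0.1194 L/mol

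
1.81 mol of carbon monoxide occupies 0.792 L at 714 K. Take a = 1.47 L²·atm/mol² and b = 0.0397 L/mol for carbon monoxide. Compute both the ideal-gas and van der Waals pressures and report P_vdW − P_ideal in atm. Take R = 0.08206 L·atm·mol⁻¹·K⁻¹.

ΔP ≈ 5.68 atm

Ideal: P_ideal = nRT/V = (1.81)(0.08206)(714)/0.792 = 133.901 atm
vdW: P = nRT/(V − nb) − a n²/V² = 106.049/0.720143 − 4.81587/0.627264 = 147.261 − 7.67758 = 139.583 atm
ΔP = 139.583 − 133.901 = 5.68 atm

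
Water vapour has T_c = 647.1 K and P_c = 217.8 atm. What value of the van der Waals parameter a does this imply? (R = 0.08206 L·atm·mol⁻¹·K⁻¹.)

From T_c = 8a/(27Rb) and P_c = a/(27b²): a = 27 R² T_c²/(64 P_c).
a = 27×(0.08206)²×(647.1)²/(64×217.8) = 76132/13939 = 5.462 L²·atm/mol²

a ≈ 5.462 L²·atm/mol²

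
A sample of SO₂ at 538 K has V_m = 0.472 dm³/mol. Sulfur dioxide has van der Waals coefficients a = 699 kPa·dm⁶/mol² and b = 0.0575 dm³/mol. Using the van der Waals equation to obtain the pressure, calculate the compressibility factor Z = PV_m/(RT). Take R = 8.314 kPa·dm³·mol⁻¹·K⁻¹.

Z ≈ 0.8076

P = RT/(V_m − b) − a/V_m² = (8.314)(538)/(0.472 − 0.0575) − 699/(0.472)²
  = 4472.9/0.41450 − 3137.6 = 10791 − 3137.6 = 7653 kPa
Z = PV_m/(RT) = (7653)(0.472)/((8.314)(538)) = 3612.2/4472.9 = 0.8076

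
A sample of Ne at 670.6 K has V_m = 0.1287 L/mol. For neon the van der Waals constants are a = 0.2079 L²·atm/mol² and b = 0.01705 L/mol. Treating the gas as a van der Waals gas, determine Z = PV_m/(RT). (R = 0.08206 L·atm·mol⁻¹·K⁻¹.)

P = RT/(V_m − b) − a/V_m² = (0.08206)(670.6)/(0.1287 − 0.01705) − 0.2079/(0.1287)²
  = 55.029/0.11165 − 12.552 = 492.87 − 12.552 = 480.32 atm
Z = PV_m/(RT) = (480.32)(0.1287)/((0.08206)(670.6)) = 61.817/55.029 = 1.123

Z ≈ 1.123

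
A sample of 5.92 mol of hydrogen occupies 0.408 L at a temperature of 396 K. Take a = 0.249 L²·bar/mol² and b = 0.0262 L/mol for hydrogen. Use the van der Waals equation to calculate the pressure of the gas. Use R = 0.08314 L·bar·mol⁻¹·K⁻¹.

P = nRT/(V − nb) − a n²/V²
nRT/(V − nb) = (5.92)(0.08314)(396)/(0.408 − 5.92×0.0262) = 194.91/0.25290 = 770.70 bar
a n²/V² = (0.249)(5.92)²/(0.408)² = 52.423 bar
P = 770.70 − 52.423 = 718.3 bar

P ≈ 718.3 bar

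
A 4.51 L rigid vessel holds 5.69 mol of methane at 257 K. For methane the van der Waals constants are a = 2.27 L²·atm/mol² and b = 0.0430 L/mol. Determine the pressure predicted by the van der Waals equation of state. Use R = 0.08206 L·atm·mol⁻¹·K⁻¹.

P ≈ 24.52 atm

P = nRT/(V − nb) − a n²/V²
nRT/(V − nb) = (5.69)(0.08206)(257)/(4.51 − 5.69×0.0430) = 120.00/4.2653 = 28.134 atm
a n²/V² = (2.27)(5.69)²/(4.51)² = 3.6132 atm
P = 28.134 − 3.6132 = 24.52 atm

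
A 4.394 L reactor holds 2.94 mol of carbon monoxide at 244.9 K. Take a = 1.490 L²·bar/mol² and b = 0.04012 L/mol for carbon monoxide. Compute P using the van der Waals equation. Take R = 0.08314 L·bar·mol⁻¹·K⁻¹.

P = nRT/(V − nb) − a n²/V²
nRT/(V − nb) = (2.94)(0.08314)(244.9)/(4.394 − 2.94×0.04012) = 59.861/4.2760 = 13.999 bar
a n²/V² = (1.490)(2.94)²/(4.394)² = 0.66705 bar
P = 13.999 − 0.66705 = 13.33 bar

P ≈ 13.33 bar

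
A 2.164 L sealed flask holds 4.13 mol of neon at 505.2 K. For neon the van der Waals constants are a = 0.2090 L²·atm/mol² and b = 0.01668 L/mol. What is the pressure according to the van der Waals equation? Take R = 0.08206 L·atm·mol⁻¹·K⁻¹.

P ≈ 80.96 atm

P = nRT/(V − nb) − a n²/V²
nRT/(V − nb) = (4.13)(0.08206)(505.2)/(2.164 − 4.13×0.01668) = 171.22/2.0951 = 81.724 atm
a n²/V² = (0.2090)(4.13)²/(2.164)² = 0.76126 atm
P = 81.724 − 0.76126 = 80.96 atm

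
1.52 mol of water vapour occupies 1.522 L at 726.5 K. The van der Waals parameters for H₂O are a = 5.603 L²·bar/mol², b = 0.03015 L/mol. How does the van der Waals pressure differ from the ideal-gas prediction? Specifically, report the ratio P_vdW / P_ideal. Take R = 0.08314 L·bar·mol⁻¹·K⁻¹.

Ideal: P_ideal = nRT/V = (1.52)(0.08314)(726.5)/1.522 = 60.3218 bar
vdW: P = nRT/(V − nb) − a n²/V² = 91.8098/1.47617 − 12.9452/2.31648 = 62.1946 − 5.58831 = 56.6063 bar
Ratio = 56.6063/60.3218 = 0.9384

P_vdW / P_ideal ≈ 0.9384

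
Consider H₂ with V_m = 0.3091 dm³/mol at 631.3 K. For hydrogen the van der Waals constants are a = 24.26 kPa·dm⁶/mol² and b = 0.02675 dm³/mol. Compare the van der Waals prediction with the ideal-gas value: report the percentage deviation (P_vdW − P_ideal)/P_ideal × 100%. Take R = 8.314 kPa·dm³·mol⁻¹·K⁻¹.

Ideal: P_ideal = RT/V_m = (8.314)(631.3)/0.3091 = 16980.4 kPa
vdW: P = RT/(V_m − b) − a/V_m² = 5248.63/0.282350 − 24.26/0.0955428 = 18589.1 − 253.918 = 18335.2 kPa
% deviation = (18335.2 − 16980.4)/16980.4 × 100% = 7.98%

7.98 %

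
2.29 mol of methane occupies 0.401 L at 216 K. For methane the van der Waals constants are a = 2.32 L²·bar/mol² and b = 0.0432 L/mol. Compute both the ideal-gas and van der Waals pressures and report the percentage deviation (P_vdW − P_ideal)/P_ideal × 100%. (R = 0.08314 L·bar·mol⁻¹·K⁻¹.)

-41.03 %

Ideal: P_ideal = nRT/V = (2.29)(0.08314)(216)/0.401 = 102.555 bar
vdW: P = nRT/(V − nb) − a n²/V² = 41.1244/0.302072 − 12.1663/0.160801 = 136.141 − 75.6606 = 60.480 bar
% deviation = (60.480 − 102.555)/102.555 × 100% = -41.03%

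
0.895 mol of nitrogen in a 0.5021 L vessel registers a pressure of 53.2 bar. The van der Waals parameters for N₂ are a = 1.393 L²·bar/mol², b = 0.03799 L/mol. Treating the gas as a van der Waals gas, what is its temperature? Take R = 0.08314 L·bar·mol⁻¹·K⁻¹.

T ≈ 362.5 K

T = (P + a n²/V²)(V − nb)/(nR)
P + a n²/V² = 53.2 + (1.393)(0.895)²/(0.5021)² = 57.626 bar
V − nb = 0.5021 − (0.895)(0.03799) = 0.46810 L
T = (57.626)(0.46810)/((0.895)(0.08314)) = 362.5 K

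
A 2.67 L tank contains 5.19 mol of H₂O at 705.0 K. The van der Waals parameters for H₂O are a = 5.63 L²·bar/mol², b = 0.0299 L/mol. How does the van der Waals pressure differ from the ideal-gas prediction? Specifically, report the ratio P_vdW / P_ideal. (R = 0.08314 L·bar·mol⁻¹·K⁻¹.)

Ideal: P_ideal = nRT/V = (5.19)(0.08314)(705.0)/2.67 = 113.934 bar
vdW: P = nRT/(V − nb) − a n²/V² = 304.205/2.51482 − 151.650/7.12890 = 120.965 − 21.2726 = 99.692 bar
Ratio = 99.692/113.934 = 0.8750

P_vdW / P_ideal ≈ 0.8750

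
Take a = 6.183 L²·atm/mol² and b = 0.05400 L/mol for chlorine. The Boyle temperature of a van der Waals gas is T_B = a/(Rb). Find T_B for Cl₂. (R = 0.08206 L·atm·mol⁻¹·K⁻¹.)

For a van der Waals gas the second virial coefficient B₂ = b − a/(RT) vanishes at T_B = a/(Rb).
T_B = 6.183/(0.08206×0.05400) = 6.183/0.0044312 = 1395 K

T_B ≈ 1395 K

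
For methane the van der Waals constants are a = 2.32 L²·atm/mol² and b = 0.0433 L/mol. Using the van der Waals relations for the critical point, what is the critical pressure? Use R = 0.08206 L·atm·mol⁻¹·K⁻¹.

For a van der Waals gas, P_c = a/(27b²).
P_c = 2.32/(27×(0.0433)²) = 2.32/0.050622 = 45.83 atm

P_c ≈ 45.83 atm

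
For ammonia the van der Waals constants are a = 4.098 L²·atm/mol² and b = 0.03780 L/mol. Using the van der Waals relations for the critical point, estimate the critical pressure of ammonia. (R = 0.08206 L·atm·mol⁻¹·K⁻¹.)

P_c ≈ 106.2 atm

For a van der Waals gas, P_c = a/(27b²).
P_c = 4.098/(27×(0.03780)²) = 4.098/0.038579 = 106.2 atm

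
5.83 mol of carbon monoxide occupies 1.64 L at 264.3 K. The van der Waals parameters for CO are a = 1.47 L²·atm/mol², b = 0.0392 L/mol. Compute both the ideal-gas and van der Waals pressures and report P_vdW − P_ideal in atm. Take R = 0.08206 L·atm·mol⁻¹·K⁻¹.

ΔP ≈ -6.093 atm

Ideal: P_ideal = nRT/V = (5.83)(0.08206)(264.3)/1.64 = 77.0998 atm
vdW: P = nRT/(V − nb) − a n²/V² = 126.444/1.41146 − 49.9637/2.68960 = 89.5838 − 18.5766 = 71.0072 atm
ΔP = 71.0072 − 77.0998 = -6.093 atm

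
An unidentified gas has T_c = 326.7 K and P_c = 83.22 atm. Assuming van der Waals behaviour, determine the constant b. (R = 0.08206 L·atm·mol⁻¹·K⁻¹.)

From T_c = 8a/(27Rb) and P_c = a/(27b²): b = R T_c/(8 P_c).
b = (0.08206)(326.7)/(8×83.22) = 26.809/665.76 = 0.04027 L/mol

b ≈ 0.04027 L/mol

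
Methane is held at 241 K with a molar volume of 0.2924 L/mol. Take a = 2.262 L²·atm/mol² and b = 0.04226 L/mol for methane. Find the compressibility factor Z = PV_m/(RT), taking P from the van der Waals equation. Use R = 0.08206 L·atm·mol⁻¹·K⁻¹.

P = RT/(V_m − b) − a/V_m² = (0.08206)(241)/(0.2924 − 0.04226) − 2.262/(0.2924)²
  = 19.776/0.25014 − 26.457 = 79.060 − 26.457 = 52.603 atm
Z = PV_m/(RT) = (52.603)(0.2924)/((0.08206)(241)) = 15.381/19.776 = 0.7778

Z ≈ 0.7778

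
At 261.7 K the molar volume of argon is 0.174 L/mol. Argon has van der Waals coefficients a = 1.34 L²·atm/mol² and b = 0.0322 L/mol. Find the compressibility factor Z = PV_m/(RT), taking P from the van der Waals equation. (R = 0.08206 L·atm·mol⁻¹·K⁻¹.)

P = RT/(V_m − b) − a/V_m² = (0.08206)(261.7)/(0.174 − 0.0322) − 1.34/(0.174)²
  = 21.475/0.14180 − 44.259 = 151.45 − 44.259 = 107.19 atm
Z = PV_m/(RT) = (107.19)(0.174)/((0.08206)(261.7)) = 18.651/21.475 = 0.8685

Z ≈ 0.8685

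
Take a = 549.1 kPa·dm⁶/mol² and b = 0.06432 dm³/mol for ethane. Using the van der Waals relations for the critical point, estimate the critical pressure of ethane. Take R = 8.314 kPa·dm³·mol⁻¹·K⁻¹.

P_c ≈ 4916 kPa

For a van der Waals gas, P_c = a/(27b²).
P_c = 549.1/(27×(0.06432)²) = 549.1/0.11170 = 4916 kPa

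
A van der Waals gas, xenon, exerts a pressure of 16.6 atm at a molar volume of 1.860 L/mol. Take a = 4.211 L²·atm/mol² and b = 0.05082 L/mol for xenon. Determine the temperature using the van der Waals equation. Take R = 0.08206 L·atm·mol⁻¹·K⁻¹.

T = (P + a/V_m²)(V_m − b)/R
P + a/V_m² = 16.6 + 4.211/(1.860)² = 17.817 atm
V_m − b = 1.860 − 0.05082 = 1.8092 L/mol
T = (17.817)(1.8092)/0.08206 = 392.8 K

T ≈ 392.8 K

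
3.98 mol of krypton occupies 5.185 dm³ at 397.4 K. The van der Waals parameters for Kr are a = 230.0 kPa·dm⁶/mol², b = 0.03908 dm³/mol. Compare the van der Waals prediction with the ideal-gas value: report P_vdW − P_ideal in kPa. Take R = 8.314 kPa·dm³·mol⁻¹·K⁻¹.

ΔP ≈ -57.1 kPa

Ideal: P_ideal = nRT/V = (3.98)(8.314)(397.4)/5.185 = 2536.13 kPa
vdW: P = nRT/(V − nb) − a n²/V² = 13149.9/5.02946 − 3643.29/26.8842 = 2614.57 − 135.518 = 2479.05 kPa
ΔP = 2479.05 − 2536.13 = -57.1 kPa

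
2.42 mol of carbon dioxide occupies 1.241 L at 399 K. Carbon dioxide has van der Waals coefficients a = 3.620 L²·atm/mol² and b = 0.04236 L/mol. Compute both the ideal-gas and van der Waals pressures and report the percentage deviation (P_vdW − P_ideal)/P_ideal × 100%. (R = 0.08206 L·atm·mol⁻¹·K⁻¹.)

-12.56 %

Ideal: P_ideal = nRT/V = (2.42)(0.08206)(399)/1.241 = 63.8481 atm
vdW: P = nRT/(V − nb) − a n²/V² = 79.2355/1.13849 − 21.2002/1.54008 = 69.5970 − 13.7656 = 55.8314 atm
% deviation = (55.8314 − 63.8481)/63.8481 × 100% = -12.56%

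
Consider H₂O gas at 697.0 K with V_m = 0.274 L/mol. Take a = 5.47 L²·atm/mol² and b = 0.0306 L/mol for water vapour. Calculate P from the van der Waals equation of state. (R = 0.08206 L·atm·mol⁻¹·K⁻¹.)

P ≈ 162.1 atm

P = RT/(V_m − b) − a/V_m²
RT/(V_m − b) = (0.08206)(697.0)/(0.274 − 0.0306) = 57.196/0.24340 = 234.99 atm
a/V_m² = 5.47/(0.274)² = 72.860 atm
P = 234.99 − 72.860 = 162.1 atm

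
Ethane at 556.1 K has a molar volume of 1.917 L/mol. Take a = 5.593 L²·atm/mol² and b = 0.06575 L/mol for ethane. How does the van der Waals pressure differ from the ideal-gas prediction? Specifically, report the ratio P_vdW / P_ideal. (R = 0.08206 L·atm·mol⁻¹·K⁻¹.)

P_vdW / P_ideal ≈ 0.9716

Ideal: P_ideal = RT/V_m = (0.08206)(556.1)/1.917 = 23.8047 atm
vdW: P = RT/(V_m − b) − a/V_m² = 45.6336/1.85125 − 5.593/3.67489 = 24.6502 − 1.52195 = 23.1283 atm
Ratio = 23.1283/23.8047 = 0.9716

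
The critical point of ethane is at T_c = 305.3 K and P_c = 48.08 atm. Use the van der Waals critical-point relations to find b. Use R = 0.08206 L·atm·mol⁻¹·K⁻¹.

From T_c = 8a/(27Rb) and P_c = a/(27b²): b = R T_c/(8 P_c).
b = (0.08206)(305.3)/(8×48.08) = 25.053/384.64 = 0.06513 L/mol

b ≈ 0.06513 L/mol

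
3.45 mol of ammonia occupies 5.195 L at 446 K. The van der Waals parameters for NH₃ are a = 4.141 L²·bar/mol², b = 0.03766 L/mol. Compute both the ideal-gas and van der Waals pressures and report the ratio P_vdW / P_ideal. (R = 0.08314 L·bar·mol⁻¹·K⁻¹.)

Ideal: P_ideal = nRT/V = (3.45)(0.08314)(446)/5.195 = 24.6251 bar
vdW: P = nRT/(V − nb) − a n²/V² = 127.928/5.06507 − 49.2883/26.9880 = 25.2569 − 1.82630 = 23.4306 bar
Ratio = 23.4306/24.6251 = 0.9515

P_vdW / P_ideal ≈ 0.9515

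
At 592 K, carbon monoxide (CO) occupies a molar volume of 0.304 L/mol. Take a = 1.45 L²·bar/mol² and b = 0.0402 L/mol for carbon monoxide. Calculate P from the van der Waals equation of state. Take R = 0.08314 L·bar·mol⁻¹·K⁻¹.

P = RT/(V_m − b) − a/V_m²
RT/(V_m − b) = (0.08314)(592)/(0.304 − 0.0402) = 49.219/0.26380 = 186.58 bar
a/V_m² = 1.45/(0.304)² = 15.690 bar
P = 186.58 − 15.690 = 170.9 bar

P ≈ 170.9 bar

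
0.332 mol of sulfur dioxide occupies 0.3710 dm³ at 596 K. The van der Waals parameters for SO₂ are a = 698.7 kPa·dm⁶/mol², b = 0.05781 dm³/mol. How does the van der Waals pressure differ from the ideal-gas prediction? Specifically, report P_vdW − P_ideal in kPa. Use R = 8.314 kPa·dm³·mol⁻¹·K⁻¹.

ΔP ≈ -317.6 kPa

Ideal: P_ideal = nRT/V = (0.332)(8.314)(596)/0.3710 = 4434.25 kPa
vdW: P = nRT/(V − nb) − a n²/V² = 1645.11/0.351807 − 77.0135/0.137641 = 4676.17 − 559.524 = 4116.65 kPa
ΔP = 4116.65 − 4434.25 = -317.6 kPa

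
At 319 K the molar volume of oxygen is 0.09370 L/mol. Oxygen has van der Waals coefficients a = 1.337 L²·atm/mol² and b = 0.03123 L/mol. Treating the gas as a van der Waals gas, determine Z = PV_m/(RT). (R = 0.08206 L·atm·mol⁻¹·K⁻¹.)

P = RT/(V_m − b) − a/V_m² = (0.08206)(319)/(0.09370 − 0.03123) − 1.337/(0.09370)²
  = 26.177/0.062470 − 152.28 = 419.03 − 152.28 = 266.75 atm
Z = PV_m/(RT) = (266.75)(0.09370)/((0.08206)(319)) = 24.994/26.177 = 0.9548

Z ≈ 0.9548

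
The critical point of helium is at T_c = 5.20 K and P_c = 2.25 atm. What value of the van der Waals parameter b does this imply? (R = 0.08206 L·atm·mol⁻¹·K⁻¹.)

From T_c = 8a/(27Rb) and P_c = a/(27b²): b = R T_c/(8 P_c).
b = (0.08206)(5.20)/(8×2.25) = 0.42671/18.000 = 0.02371 L/mol

b ≈ 0.02371 L/mol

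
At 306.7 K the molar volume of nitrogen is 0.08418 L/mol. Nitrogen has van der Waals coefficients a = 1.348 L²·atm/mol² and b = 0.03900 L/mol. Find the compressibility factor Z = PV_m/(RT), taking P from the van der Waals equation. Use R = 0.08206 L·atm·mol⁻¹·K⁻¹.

P = RT/(V_m − b) − a/V_m² = (0.08206)(306.7)/(0.08418 − 0.03900) − 1.348/(0.08418)²
  = 25.168/0.045180 − 190.23 = 557.06 − 190.23 = 366.83 atm
Z = PV_m/(RT) = (366.83)(0.08418)/((0.08206)(306.7)) = 30.880/25.168 = 1.227

Z ≈ 1.227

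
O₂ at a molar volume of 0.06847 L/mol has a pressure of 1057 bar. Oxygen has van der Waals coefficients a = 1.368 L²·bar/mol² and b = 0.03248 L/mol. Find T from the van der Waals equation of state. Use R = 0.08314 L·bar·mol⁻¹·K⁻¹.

T ≈ 583.9 K

T = (P + a/V_m²)(V_m − b)/R
P + a/V_m² = 1057 + 1.368/(0.06847)² = 1348.8 bar
V_m − b = 0.06847 − 0.03248 = 0.035990 L/mol
T = (1348.8)(0.035990)/0.08314 = 583.9 K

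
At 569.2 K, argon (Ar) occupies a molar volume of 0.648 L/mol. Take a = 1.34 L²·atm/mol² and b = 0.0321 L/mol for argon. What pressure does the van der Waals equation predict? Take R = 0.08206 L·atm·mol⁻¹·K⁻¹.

P = RT/(V_m − b) − a/V_m²
RT/(V_m − b) = (0.08206)(569.2)/(0.648 − 0.0321) = 46.709/0.61590 = 75.839 atm
a/V_m² = 1.34/(0.648)² = 3.1912 atm
P = 75.839 − 3.1912 = 72.65 atm

P ≈ 72.65 atm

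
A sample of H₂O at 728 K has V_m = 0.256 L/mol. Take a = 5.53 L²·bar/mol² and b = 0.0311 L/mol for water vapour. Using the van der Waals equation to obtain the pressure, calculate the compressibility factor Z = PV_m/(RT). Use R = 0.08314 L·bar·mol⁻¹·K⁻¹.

Z ≈ 0.7814

P = RT/(V_m − b) − a/V_m² = (0.08314)(728)/(0.256 − 0.0311) − 5.53/(0.256)²
  = 60.526/0.22490 − 84.381 = 269.12 − 84.381 = 184.74 bar
Z = PV_m/(RT) = (184.74)(0.256)/((0.08314)(728)) = 47.293/60.526 = 0.7814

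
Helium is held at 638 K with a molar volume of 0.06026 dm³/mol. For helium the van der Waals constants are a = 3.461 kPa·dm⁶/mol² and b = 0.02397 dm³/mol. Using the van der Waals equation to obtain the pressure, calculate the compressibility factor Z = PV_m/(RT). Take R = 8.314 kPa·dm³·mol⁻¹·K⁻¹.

Z ≈ 1.650

P = RT/(V_m − b) − a/V_m² = (8.314)(638)/(0.06026 − 0.02397) − 3.461/(0.06026)²
  = 5304.3/0.036290 − 953.11 = 146164 − 953.11 = 145211 kPa
Z = PV_m/(RT) = (145211)(0.06026)/((8.314)(638)) = 8750.4/5304.3 = 1.650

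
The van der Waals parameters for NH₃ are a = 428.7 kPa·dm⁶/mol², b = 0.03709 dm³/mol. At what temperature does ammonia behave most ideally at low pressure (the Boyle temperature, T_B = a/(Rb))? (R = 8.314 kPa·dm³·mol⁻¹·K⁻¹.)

T_B ≈ 1390 K

For a van der Waals gas the second virial coefficient B₂ = b − a/(RT) vanishes at T_B = a/(Rb).
T_B = 428.7/(8.314×0.03709) = 428.7/0.30837 = 1390 K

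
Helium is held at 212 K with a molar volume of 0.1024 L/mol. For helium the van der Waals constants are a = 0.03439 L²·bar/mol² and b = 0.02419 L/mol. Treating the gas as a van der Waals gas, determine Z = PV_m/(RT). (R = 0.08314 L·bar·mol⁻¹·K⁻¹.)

P = RT/(V_m − b) − a/V_m² = (0.08314)(212)/(0.1024 − 0.02419) − 0.03439/(0.1024)²
  = 17.626/0.078210 − 3.2797 = 225.37 − 3.2797 = 222.09 bar
Z = PV_m/(RT) = (222.09)(0.1024)/((0.08314)(212)) = 22.742/17.626 = 1.290

Z ≈ 1.290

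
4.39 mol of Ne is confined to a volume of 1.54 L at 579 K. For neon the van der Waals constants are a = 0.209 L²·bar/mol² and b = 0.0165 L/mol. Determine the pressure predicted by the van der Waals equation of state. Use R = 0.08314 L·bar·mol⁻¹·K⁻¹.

P = nRT/(V − nb) − a n²/V²
nRT/(V − nb) = (4.39)(0.08314)(579)/(1.54 − 4.39×0.0165) = 211.33/1.4676 = 144.00 bar
a n²/V² = (0.209)(4.39)²/(1.54)² = 1.6984 bar
P = 144.00 − 1.6984 = 142.3 bar

P ≈ 142.3 bar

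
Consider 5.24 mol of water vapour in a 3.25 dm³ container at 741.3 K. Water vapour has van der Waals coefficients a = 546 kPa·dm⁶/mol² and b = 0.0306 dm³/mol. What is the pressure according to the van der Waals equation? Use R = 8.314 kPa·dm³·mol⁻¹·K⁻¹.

P = nRT/(V − nb) − a n²/V²
nRT/(V − nb) = (5.24)(8.314)(741.3)/(3.25 − 5.24×0.0306) = 32295/3.0897 = 10452 kPa
a n²/V² = (546)(5.24)²/(3.25)² = 1419.3 kPa
P = 10452 − 1419.3 = 9033 kPa

P ≈ 9033 kPa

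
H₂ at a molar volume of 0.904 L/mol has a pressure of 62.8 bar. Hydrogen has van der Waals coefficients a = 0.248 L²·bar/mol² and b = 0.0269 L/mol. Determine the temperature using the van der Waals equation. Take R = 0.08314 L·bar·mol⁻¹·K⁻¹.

T = (P + a/V_m²)(V_m − b)/R
P + a/V_m² = 62.8 + 0.248/(0.904)² = 63.103 bar
V_m − b = 0.904 − 0.0269 = 0.87710 L/mol
T = (63.103)(0.87710)/0.08314 = 665.7 K

T ≈ 665.7 K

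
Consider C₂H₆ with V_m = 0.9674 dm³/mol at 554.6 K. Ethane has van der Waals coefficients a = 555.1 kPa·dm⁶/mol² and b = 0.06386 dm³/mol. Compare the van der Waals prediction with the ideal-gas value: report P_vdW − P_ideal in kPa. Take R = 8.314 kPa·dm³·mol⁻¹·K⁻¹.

Ideal: P_ideal = RT/V_m = (8.314)(554.6)/0.9674 = 4766.33 kPa
vdW: P = RT/(V_m − b) − a/V_m² = 4610.94/0.903540 − 555.1/0.935863 = 5103.19 − 593.142 = 4510.05 kPa
ΔP = 4510.05 − 4766.33 = -256.3 kPa

ΔP ≈ -256.3 kPa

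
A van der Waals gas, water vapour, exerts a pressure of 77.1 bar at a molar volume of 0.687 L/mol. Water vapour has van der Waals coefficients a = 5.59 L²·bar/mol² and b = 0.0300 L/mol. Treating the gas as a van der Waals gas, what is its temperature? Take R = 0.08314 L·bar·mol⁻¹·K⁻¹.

T ≈ 702.9 K

T = (P + a/V_m²)(V_m − b)/R
P + a/V_m² = 77.1 + 5.59/(0.687)² = 88.944 bar
V_m − b = 0.687 − 0.0300 = 0.65700 L/mol
T = (88.944)(0.65700)/0.08314 = 702.9 K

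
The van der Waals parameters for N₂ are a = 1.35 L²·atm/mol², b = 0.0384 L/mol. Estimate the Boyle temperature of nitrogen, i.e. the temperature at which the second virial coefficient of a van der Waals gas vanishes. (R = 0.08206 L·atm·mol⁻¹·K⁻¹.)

T_B ≈ 428.4 K

For a van der Waals gas the second virial coefficient B₂ = b − a/(RT) vanishes at T_B = a/(Rb).
T_B = 1.35/(0.08206×0.0384) = 1.35/0.0031511 = 428.4 K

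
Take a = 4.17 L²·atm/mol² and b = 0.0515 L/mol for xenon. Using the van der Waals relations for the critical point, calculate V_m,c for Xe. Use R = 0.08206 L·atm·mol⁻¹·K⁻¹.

For a van der Waals gas, V_m,c = 3b.
V_m,c = 3×0.0515 = 0.1545 L/mol

V_m,c ≈ 0.1545 L/mol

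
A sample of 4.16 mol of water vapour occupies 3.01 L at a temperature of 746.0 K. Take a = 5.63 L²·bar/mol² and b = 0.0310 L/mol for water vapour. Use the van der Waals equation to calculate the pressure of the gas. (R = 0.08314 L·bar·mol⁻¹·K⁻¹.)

P ≈ 78.80 bar

P = nRT/(V − nb) − a n²/V²
nRT/(V − nb) = (4.16)(0.08314)(746.0)/(3.01 − 4.16×0.0310) = 258.01/2.8810 = 89.556 bar
a n²/V² = (5.63)(4.16)²/(3.01)² = 10.754 bar
P = 89.556 − 10.754 = 78.80 bar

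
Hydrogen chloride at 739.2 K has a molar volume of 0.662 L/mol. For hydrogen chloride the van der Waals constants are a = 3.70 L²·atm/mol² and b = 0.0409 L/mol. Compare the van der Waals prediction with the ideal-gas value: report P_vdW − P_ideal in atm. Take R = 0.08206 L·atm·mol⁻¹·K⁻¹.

Ideal: P_ideal = RT/V_m = (0.08206)(739.2)/0.662 = 91.6295 atm
vdW: P = RT/(V_m − b) − a/V_m² = 60.6588/0.621100 − 3.70/0.438244 = 97.6635 − 8.44279 = 89.2207 atm
ΔP = 89.2207 − 91.6295 = -2.409 atm

ΔP ≈ -2.409 atm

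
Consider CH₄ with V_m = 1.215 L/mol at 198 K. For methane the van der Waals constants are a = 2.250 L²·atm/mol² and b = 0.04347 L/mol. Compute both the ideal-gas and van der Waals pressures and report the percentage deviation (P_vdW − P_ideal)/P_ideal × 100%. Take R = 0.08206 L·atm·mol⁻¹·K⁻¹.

-7.69 %

Ideal: P_ideal = RT/V_m = (0.08206)(198)/1.215 = 13.3727 atm
vdW: P = RT/(V_m − b) − a/V_m² = 16.2479/1.17153 − 2.250/1.47623 = 13.8690 − 1.52415 = 12.3449 atm
% deviation = (12.3449 − 13.3727)/13.3727 × 100% = -7.69%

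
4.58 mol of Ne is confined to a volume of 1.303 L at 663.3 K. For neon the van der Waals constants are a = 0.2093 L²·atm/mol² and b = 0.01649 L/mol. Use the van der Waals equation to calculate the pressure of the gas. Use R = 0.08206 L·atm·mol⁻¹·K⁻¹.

P = nRT/(V − nb) − a n²/V²
nRT/(V − nb) = (4.58)(0.08206)(663.3)/(1.303 − 4.58×0.01649) = 249.29/1.2275 = 203.09 atm
a n²/V² = (0.2093)(4.58)²/(1.303)² = 2.5859 atm
P = 203.09 − 2.5859 = 200.5 atm

P ≈ 200.5 atm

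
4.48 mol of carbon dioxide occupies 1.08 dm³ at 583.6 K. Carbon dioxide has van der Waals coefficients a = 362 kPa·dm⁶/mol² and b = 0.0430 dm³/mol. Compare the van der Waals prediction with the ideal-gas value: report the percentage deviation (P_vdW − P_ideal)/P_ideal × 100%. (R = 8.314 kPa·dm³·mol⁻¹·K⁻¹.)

Ideal: P_ideal = nRT/V = (4.48)(8.314)(583.6)/1.08 = 20127.0 kPa
vdW: P = nRT/(V − nb) − a n²/V² = 21737.2/0.887360 − 7265.48/1.16640 = 24496.5 − 6228.98 = 18267.5 kPa
% deviation = (18267.5 − 20127.0)/20127.0 × 100% = -9.24%

-9.24 %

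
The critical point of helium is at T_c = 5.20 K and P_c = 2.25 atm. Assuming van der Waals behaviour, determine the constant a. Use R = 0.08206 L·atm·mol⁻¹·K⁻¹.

a ≈ 0.03414 L²·atm/mol²

From T_c = 8a/(27Rb) and P_c = a/(27b²): a = 27 R² T_c²/(64 P_c).
a = 27×(0.08206)²×(5.20)²/(64×2.25) = 4.9162/144.00 = 0.03414 L²·atm/mol²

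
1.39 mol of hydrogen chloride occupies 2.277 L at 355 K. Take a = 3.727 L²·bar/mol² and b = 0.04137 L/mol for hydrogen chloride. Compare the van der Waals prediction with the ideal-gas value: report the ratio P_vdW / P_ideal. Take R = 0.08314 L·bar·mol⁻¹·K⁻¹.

Ideal: P_ideal = nRT/V = (1.39)(0.08314)(355)/2.277 = 18.0173 bar
vdW: P = nRT/(V − nb) − a n²/V² = 41.0254/2.21950 − 7.20094/5.18473 = 18.4841 − 1.38887 = 17.0952 bar
Ratio = 17.0952/18.0173 = 0.9488

P_vdW / P_ideal ≈ 0.9488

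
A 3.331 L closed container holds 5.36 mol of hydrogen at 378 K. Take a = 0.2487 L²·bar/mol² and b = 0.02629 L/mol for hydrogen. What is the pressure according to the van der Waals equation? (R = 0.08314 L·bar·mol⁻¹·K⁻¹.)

P ≈ 52.16 bar

P = nRT/(V − nb) − a n²/V²
nRT/(V − nb) = (5.36)(0.08314)(378)/(3.331 − 5.36×0.02629) = 168.45/3.1901 = 52.804 bar
a n²/V² = (0.2487)(5.36)²/(3.331)² = 0.64396 bar
P = 52.804 − 0.64396 = 52.16 bar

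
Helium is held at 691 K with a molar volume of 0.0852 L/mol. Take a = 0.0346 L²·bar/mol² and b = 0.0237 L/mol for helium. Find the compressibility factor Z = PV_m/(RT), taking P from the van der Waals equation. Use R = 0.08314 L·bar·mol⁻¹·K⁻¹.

Z ≈ 1.378

P = RT/(V_m − b) − a/V_m² = (0.08314)(691)/(0.0852 − 0.0237) − 0.0346/(0.0852)²
  = 57.450/0.061500 − 4.7665 = 934.15 − 4.7665 = 929.38 bar
Z = PV_m/(RT) = (929.38)(0.0852)/((0.08314)(691)) = 79.183/57.450 = 1.378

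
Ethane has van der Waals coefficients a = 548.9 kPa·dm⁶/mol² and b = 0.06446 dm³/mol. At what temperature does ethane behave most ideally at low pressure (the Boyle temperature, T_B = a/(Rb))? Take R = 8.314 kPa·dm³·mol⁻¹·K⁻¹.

For a van der Waals gas the second virial coefficient B₂ = b − a/(RT) vanishes at T_B = a/(Rb).
T_B = 548.9/(8.314×0.06446) = 548.9/0.53592 = 1024 K

T_B ≈ 1024 K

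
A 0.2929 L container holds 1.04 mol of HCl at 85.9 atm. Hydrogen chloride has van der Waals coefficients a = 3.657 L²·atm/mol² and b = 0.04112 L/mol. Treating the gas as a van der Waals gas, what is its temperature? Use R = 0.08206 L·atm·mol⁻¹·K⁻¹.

T ≈ 386.9 K

T = (P + a n²/V²)(V − nb)/(nR)
P + a n²/V² = 85.9 + (3.657)(1.04)²/(0.2929)² = 132.01 atm
V − nb = 0.2929 − (1.04)(0.04112) = 0.25014 L
T = (132.01)(0.25014)/((1.04)(0.08206)) = 386.9 K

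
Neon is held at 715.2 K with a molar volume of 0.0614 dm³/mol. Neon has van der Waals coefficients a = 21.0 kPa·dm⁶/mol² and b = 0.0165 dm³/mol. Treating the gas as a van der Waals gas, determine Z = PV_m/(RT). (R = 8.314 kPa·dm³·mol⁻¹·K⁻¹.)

P = RT/(V_m − b) − a/V_m² = (8.314)(715.2)/(0.0614 − 0.0165) − 21.0/(0.0614)²
  = 5946.2/0.044900 − 5570.4 = 132432 − 5570.4 = 126862 kPa
Z = PV_m/(RT) = (126862)(0.0614)/((8.314)(715.2)) = 7789.3/5946.2 = 1.310

Z ≈ 1.310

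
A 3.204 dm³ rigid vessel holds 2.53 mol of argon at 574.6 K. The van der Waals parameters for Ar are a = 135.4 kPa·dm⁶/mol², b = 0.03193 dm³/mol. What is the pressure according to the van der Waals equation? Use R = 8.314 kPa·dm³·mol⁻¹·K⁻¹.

P ≈ 3785 kPa

P = nRT/(V − nb) − a n²/V²
nRT/(V − nb) = (2.53)(8.314)(574.6)/(3.204 − 2.53×0.03193) = 12086/3.1232 = 3869.7 kPa
a n²/V² = (135.4)(2.53)²/(3.204)² = 84.426 kPa
P = 3869.7 − 84.426 = 3785 kPa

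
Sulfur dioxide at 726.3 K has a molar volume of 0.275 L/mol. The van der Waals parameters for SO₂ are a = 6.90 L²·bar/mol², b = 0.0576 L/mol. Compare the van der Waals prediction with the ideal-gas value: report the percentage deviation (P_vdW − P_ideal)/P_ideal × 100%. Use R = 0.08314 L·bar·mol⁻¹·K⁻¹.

-15.06 %

Ideal: P_ideal = RT/V_m = (0.08314)(726.3)/0.275 = 219.580 bar
vdW: P = RT/(V_m − b) − a/V_m² = 60.3846/0.217400 − 6.90/0.0756250 = 277.758 − 91.2397 = 186.518 bar
% deviation = (186.518 − 219.580)/219.580 × 100% = -15.06%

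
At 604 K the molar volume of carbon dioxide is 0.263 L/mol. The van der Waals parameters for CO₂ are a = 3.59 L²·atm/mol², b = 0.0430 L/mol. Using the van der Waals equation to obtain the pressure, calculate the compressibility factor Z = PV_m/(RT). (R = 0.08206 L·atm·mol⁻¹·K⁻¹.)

Z ≈ 0.9201

P = RT/(V_m − b) − a/V_m² = (0.08206)(604)/(0.263 − 0.0430) − 3.59/(0.263)²
  = 49.564/0.22000 − 51.902 = 225.29 − 51.902 = 173.39 atm
Z = PV_m/(RT) = (173.39)(0.263)/((0.08206)(604)) = 45.602/49.564 = 0.9201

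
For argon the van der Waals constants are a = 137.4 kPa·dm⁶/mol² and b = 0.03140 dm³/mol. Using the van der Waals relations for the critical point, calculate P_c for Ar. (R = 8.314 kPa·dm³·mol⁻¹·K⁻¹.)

P_c ≈ 5161 kPa

For a van der Waals gas, P_c = a/(27b²).
P_c = 137.4/(27×(0.03140)²) = 137.4/0.026621 = 5161 kPa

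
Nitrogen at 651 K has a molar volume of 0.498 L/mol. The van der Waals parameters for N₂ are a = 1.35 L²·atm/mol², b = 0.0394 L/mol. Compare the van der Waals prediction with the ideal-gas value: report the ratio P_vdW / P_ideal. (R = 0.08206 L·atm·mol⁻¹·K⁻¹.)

P_vdW / P_ideal ≈ 1.035

Ideal: P_ideal = RT/V_m = (0.08206)(651)/0.498 = 107.271 atm
vdW: P = RT/(V_m − b) − a/V_m² = 53.4211/0.458600 − 1.35/0.248004 = 116.487 − 5.44346 = 111.044 atm
Ratio = 111.044/107.271 = 1.035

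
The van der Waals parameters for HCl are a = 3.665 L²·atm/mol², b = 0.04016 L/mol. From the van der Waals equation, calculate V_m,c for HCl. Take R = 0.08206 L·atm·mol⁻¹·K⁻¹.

V_m,c ≈ 0.1205 L/mol

For a van der Waals gas, V_m,c = 3b.
V_m,c = 3×0.04016 = 0.1205 L/mol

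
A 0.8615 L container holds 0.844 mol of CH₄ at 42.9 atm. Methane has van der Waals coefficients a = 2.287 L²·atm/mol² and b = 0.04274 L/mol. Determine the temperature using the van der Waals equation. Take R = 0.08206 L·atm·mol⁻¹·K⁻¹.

T ≈ 537.4 K

T = (P + a n²/V²)(V − nb)/(nR)
P + a n²/V² = 42.9 + (2.287)(0.844)²/(0.8615)² = 45.095 atm
V − nb = 0.8615 − (0.844)(0.04274) = 0.82543 L
T = (45.095)(0.82543)/((0.844)(0.08206)) = 537.4 K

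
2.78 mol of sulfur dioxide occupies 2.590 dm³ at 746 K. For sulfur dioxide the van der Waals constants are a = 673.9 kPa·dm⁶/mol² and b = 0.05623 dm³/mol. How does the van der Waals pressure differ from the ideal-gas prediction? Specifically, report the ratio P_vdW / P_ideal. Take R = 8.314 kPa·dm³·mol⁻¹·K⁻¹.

P_vdW / P_ideal ≈ 0.9476

Ideal: P_ideal = nRT/V = (2.78)(8.314)(746)/2.590 = 6657.23 kPa
vdW: P = nRT/(V − nb) − a n²/V² = 17242.2/2.43368 − 5208.17/6.70810 = 7084.83 − 776.400 = 6308.43 kPa
Ratio = 6308.43/6657.23 = 0.9476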